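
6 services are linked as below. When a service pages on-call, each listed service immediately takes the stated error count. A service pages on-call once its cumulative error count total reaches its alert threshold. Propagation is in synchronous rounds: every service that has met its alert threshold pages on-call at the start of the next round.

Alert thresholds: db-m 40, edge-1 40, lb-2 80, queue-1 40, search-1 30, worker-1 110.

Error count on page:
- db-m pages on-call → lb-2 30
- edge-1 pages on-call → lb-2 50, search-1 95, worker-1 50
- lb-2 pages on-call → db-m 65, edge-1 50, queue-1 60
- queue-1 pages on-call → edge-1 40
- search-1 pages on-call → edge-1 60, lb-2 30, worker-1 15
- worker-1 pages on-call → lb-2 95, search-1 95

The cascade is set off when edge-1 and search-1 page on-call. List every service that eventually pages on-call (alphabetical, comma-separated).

Round 1 — edge-1, search-1 page on-call (initial).
  lb-2: +50+30 → 80 ≥ 80
  worker-1: +50+15 → 65 < 110
Round 2 — lb-2 pages on-call.
  db-m: +65 → 65 ≥ 40
  queue-1: +60 → 60 ≥ 40
Round 3 — db-m, queue-1 page on-call.
No further pages.

db-m, edge-1, lb-2, queue-1, search-1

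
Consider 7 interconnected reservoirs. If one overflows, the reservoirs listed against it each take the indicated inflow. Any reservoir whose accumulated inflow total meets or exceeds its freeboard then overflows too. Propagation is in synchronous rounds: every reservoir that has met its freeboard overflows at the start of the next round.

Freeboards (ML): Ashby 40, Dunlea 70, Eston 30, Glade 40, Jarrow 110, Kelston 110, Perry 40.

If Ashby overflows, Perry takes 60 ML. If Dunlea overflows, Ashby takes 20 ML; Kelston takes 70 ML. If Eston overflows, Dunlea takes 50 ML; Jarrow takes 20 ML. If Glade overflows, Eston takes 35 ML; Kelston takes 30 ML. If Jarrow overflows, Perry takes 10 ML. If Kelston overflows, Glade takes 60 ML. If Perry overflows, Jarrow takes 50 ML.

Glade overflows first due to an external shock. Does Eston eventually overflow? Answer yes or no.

Round 1 — Glade overflows (initial).
  Eston: +35 → 35 ≥ 30
  Kelston: +30 → 30 < 110
Round 2 — Eston overflows.
  Dunlea: +50 → 50 < 70
  Jarrow: +20 → 20 < 110
No further overflows.

yes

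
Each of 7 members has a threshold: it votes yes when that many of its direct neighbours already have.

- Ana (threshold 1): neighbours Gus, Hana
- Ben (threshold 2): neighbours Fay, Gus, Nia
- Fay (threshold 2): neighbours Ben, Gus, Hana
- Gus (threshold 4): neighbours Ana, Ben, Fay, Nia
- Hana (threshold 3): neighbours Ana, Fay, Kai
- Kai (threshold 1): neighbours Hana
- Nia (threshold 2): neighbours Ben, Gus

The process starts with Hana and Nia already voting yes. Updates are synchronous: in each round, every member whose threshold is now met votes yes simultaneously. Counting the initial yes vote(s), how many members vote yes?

4

Round 1 — Hana, Nia vote yes (initial).
Round 2 — checking thresholds:
  Ana: 1 of 2 neighbours ≥ 1, votes yes.
  Ben: 1 of 3 neighbours < 2, holds.
  Fay: 1 of 3 neighbours < 2, holds.
  Gus: 1 of 4 neighbours < 4, holds.
  Kai: 1 of 1 neighbours ≥ 1, votes yes.
Round 3 — no new yes votes; cascade stops.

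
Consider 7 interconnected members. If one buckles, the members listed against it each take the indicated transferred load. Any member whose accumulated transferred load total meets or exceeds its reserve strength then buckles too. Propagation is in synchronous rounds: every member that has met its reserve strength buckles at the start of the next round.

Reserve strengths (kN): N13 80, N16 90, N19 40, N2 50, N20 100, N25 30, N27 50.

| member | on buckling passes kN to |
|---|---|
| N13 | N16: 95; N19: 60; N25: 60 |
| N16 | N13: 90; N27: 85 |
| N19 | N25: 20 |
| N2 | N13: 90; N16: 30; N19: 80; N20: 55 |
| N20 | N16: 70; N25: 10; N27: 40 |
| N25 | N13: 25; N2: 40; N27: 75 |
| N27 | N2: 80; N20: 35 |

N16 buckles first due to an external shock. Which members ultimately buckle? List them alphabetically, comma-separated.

Round 1 — N16 buckles (initial).
  N13: +90 → 90 ≥ 80
  N27: +85 → 85 ≥ 50
Round 2 — N13, N27 buckle.
  N19: +60 → 60 ≥ 40
  N2: +80 → 80 ≥ 50
  N20: +35 → 35 < 100
  N25: +60 → 60 ≥ 30
Round 3 — N19, N2, N25 buckle.
  N20: +55 → 90 < 100
No further bucklings.

N13, N16, N19, N2, N25, N27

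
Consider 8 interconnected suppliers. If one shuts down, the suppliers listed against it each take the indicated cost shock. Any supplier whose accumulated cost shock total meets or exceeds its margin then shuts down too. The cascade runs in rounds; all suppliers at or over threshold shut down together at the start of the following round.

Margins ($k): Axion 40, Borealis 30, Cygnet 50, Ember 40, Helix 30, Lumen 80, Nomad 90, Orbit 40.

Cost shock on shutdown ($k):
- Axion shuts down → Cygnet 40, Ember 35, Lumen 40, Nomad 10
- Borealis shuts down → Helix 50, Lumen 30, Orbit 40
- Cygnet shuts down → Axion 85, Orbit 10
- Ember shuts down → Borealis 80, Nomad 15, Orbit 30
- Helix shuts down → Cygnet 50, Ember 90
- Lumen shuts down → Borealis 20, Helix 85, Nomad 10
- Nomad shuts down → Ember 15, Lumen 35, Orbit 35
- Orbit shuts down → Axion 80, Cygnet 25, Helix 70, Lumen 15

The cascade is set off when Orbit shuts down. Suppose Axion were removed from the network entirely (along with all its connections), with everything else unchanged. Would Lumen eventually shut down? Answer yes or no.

no

With Axion removed:
Round 1 — Orbit shuts down (initial).
  Cygnet: +25 → 25 < 50
  Helix: +70 → 70 ≥ 30
  Lumen: +15 → 15 < 80
Round 2 — Helix shuts down.
  Cygnet: +50 → 75 ≥ 50
  Ember: +90 → 90 ≥ 40
Round 3 — Cygnet, Ember shut down.
  Borealis: +80 → 80 ≥ 30
  Nomad: +15 → 15 < 90
Round 4 — Borealis shuts down.
  Lumen: +30 → 45 < 80
No further shutdowns.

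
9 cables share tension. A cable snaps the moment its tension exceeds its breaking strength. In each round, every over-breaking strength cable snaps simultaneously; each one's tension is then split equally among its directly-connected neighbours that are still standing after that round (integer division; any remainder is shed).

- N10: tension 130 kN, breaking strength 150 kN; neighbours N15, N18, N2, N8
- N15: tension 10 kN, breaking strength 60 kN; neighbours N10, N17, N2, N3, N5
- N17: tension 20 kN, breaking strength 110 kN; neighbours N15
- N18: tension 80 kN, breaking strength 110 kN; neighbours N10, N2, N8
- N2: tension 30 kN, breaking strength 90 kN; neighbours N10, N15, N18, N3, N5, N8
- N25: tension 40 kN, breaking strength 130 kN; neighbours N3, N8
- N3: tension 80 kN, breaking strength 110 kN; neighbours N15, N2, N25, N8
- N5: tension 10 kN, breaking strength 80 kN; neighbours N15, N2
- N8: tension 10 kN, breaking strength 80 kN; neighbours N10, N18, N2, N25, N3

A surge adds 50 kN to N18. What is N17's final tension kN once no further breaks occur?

Round 1 — N18 at 130 > 110. N18 snaps.
  N18 sheds 130 kN to N10, N2, N8: 43 each (1 lost).
    N10: 130+43 = 173 > 150
    N2: 30+43 = 73 ≤ 90
    N8: 10+43 = 53 ≤ 80
Round 2 — N10 snaps.
  N10 sheds 173 kN to N15, N2, N8: 57 each (2 lost).
    N15: 10+57 = 67 > 60
    N2: 73+57 = 130 > 90
    N8: 53+57 = 110 > 80
Round 3 — N15, N2, N8 snap.
  N15 sheds 67 kN to N17, N3, N5: 22 each (1 lost).
    N17: 20+22 = 42 ≤ 110
    N3: 80+22 = 102 ≤ 110
    N5: 10+22 = 32 ≤ 80
  N2 sheds 130 kN to N3, N5: 65 each.
    N3: 102+65 = 167 > 110
    N5: 32+65 = 97 > 80
  N8 sheds 110 kN to N25, N3: 55 each.
    N25: 40+55 = 95 ≤ 130
    N3: 167+55 = 222 > 110
Round 4 — N3, N5 snap.
  N3 sheds 222 kN to N25: 222 each.
    N25: 95+222 = 317 > 130
  N5 sheds 97 kN: no online neighbours, lost.
Round 5 — N25 snaps.
  N25 sheds 317 kN: no online neighbours, lost.
No further breaks.

42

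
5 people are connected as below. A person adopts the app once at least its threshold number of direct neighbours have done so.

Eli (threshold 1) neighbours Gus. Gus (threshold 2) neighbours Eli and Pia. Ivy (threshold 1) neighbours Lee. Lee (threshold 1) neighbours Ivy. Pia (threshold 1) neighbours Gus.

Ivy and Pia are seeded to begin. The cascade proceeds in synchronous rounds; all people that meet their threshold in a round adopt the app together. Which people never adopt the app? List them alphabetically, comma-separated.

Round 1 — Ivy, Pia adopt the app (initial).
Round 2 — checking thresholds:
  Gus: 1 of 2 neighbours < 2, below threshold.
  Lee: 1 of 1 neighbours ≥ 1, adopts the app.
Round 3 — no new adoptions; cascade stops.

Eli, Gus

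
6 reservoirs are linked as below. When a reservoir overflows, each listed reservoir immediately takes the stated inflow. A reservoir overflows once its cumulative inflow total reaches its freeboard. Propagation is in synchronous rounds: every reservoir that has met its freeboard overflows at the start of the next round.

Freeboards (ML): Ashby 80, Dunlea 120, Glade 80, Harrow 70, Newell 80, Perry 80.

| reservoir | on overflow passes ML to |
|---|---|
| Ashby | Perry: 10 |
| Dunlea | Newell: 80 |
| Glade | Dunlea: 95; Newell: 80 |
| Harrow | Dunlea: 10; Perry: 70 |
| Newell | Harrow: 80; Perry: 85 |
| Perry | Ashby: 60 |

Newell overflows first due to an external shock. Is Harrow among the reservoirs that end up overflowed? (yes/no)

Round 1 — Newell overflows (initial).
  Harrow: +80 → 80 ≥ 70
  Perry: +85 → 85 ≥ 80
Round 2 — Harrow, Perry overflow.
  Ashby: +60 → 60 < 80
  Dunlea: +10 → 10 < 120
No further overflows.

yes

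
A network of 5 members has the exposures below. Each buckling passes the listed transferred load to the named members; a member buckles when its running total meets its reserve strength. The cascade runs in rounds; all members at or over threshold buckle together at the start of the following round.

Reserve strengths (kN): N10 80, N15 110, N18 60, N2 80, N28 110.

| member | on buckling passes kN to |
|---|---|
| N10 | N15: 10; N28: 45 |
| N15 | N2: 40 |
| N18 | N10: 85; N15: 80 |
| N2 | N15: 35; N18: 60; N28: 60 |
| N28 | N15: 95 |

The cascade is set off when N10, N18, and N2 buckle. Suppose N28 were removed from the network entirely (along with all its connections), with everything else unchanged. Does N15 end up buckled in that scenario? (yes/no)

With N28 removed:
Round 1 — N10, N18, N2 buckle (initial).
  N15: +10+80+35 → 125 ≥ 110
Round 2 — N15 buckles.
No further bucklings.

yes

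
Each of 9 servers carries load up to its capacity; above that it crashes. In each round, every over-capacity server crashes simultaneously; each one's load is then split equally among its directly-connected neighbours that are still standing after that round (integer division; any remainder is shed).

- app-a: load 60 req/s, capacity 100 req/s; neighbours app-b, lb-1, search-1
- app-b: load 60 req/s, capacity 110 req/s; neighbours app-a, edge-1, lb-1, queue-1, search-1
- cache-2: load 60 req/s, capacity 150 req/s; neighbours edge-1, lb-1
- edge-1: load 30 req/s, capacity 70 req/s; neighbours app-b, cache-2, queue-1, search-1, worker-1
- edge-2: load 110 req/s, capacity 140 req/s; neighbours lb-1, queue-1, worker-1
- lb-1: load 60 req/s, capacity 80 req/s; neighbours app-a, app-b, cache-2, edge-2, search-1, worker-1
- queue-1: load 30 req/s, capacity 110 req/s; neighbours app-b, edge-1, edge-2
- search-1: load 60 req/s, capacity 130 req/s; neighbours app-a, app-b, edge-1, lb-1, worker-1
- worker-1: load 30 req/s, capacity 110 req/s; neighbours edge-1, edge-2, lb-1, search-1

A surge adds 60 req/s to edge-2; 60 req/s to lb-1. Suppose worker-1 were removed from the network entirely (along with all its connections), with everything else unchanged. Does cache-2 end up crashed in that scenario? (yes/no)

With worker-1 removed:
Round 1 — edge-2 at 170 > 140; lb-1 at 120 > 80. edge-2, lb-1 crash.
  edge-2 sheds 170 req/s to queue-1: 170 each.
    queue-1: 30+170 = 200 > 110
  lb-1 sheds 120 req/s to app-a, app-b, cache-2, search-1: 30 each.
    app-a: 60+30 = 90 ≤ 100
    app-b: 60+30 = 90 ≤ 110
    cache-2: 60+30 = 90 ≤ 150
    search-1: 60+30 = 90 ≤ 130
Round 2 — queue-1 crashes.
  queue-1 sheds 200 req/s to app-b, edge-1: 100 each.
    app-b: 90+100 = 190 > 110
    edge-1: 30+100 = 130 > 70
Round 3 — app-b, edge-1 crash.
  app-b sheds 190 req/s to app-a, search-1: 95 each.
    app-a: 90+95 = 185 > 100
    search-1: 90+95 = 185 > 130
  edge-1 sheds 130 req/s to cache-2, search-1: 65 each.
    cache-2: 90+65 = 155 > 150
    search-1: 185+65 = 250 > 130
Round 4 — app-a, cache-2, search-1 crash.
  app-a sheds 185 req/s: no online neighbours, lost.
  cache-2 sheds 155 req/s: no online neighbours, lost.
  search-1 sheds 250 req/s: no online neighbours, lost.
No further crashes.

yes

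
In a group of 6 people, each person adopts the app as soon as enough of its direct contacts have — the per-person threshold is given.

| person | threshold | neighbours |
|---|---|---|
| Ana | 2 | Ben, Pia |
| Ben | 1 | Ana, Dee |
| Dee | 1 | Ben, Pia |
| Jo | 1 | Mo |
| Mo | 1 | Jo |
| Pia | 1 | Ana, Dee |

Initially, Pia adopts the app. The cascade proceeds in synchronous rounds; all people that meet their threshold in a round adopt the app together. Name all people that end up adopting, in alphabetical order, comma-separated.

Ana, Ben, Dee, Pia

Round 1 — Pia adopts the app (initial).
Round 2 — checking thresholds:
  Ana: 1 of 2 neighbours < 2, holds.
  Dee: 1 of 2 neighbours ≥ 1, adopts the app.
Round 3 — checking thresholds:
  Ana: 1 of 2 neighbours < 2, holds.
  Ben: 1 of 2 neighbours ≥ 1, adopts the app.
Round 4 — checking thresholds:
  Ana: 2 of 2 neighbours ≥ 2, adopts the app.
Round 5 — no new adoptions; cascade stops.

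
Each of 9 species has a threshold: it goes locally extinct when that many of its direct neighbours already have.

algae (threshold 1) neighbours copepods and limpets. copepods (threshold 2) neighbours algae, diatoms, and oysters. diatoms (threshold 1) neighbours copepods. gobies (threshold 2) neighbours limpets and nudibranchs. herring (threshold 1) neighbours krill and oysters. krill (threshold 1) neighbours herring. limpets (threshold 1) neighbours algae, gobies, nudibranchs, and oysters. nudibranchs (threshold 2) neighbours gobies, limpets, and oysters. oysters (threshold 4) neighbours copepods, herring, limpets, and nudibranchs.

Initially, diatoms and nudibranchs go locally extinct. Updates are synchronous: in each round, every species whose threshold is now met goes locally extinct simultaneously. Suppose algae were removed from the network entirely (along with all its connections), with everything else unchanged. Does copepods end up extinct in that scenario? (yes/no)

With algae removed:
Round 1 — diatoms, nudibranchs go locally extinct (initial).
Round 2 — checking thresholds:
  copepods: 1 of 2 neighbours < 2, below threshold.
  gobies: 1 of 2 neighbours < 2, below threshold.
  limpets: 1 of 3 neighbours ≥ 1, goes locally extinct.
  oysters: 1 of 4 neighbours < 4, below threshold.
Round 3 — checking thresholds:
  copepods: 1 of 2 neighbours < 2, below threshold.
  gobies: 2 of 2 neighbours ≥ 2, goes locally extinct.
  oysters: 2 of 4 neighbours < 4, below threshold.
Round 4 — no new extinctions; cascade stops.

no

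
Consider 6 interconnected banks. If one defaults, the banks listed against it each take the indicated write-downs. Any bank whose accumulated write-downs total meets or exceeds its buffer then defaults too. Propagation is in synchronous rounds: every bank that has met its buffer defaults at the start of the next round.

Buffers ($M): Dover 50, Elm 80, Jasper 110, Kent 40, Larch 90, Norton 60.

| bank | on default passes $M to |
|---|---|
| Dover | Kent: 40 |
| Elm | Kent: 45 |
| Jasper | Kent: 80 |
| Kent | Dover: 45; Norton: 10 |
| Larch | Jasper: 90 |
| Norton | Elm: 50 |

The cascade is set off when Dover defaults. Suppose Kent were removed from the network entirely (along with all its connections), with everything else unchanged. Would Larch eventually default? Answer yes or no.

With Kent removed:
Round 1 — Dover defaults (initial).
No further defaults.

no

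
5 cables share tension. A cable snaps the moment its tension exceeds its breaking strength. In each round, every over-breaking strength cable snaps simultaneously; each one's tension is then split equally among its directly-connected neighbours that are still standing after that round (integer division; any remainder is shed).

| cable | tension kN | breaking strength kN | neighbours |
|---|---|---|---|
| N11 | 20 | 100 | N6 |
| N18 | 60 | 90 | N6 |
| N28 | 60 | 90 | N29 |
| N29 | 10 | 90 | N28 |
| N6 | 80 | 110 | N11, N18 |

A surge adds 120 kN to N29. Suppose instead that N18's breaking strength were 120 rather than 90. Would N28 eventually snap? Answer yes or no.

yes

With N18's breaking strength at 120:
Round 1 — N29 at 130 > 90. N29 snaps.
  N29 sheds 130 kN to N28: 130 each.
    N28: 60+130 = 190 > 90
Round 2 — N28 snaps.
  N28 sheds 190 kN: no online neighbours, lost.
No further breaks.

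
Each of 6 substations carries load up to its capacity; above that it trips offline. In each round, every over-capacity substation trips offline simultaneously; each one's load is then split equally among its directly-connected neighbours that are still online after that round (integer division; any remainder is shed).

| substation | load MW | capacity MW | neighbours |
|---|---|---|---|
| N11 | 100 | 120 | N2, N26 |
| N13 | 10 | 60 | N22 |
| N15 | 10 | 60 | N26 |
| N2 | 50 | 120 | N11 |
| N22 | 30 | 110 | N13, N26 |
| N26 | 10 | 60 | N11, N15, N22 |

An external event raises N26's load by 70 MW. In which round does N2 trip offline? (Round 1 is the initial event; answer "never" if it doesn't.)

Round 1 — N26 at 80 > 60. N26 trips offline.
  N26 sheds 80 MW to N11, N15, N22: 26 each (2 lost).
    N11: 100+26 = 126 > 120
    N15: 10+26 = 36 ≤ 60
    N22: 30+26 = 56 ≤ 110
Round 2 — N11 trips offline.
  N11 sheds 126 MW to N2: 126 each.
    N2: 50+126 = 176 > 120
Round 3 — N2 trips offline.
  N2 sheds 176 MW: no online neighbours, lost.
No further trips.

3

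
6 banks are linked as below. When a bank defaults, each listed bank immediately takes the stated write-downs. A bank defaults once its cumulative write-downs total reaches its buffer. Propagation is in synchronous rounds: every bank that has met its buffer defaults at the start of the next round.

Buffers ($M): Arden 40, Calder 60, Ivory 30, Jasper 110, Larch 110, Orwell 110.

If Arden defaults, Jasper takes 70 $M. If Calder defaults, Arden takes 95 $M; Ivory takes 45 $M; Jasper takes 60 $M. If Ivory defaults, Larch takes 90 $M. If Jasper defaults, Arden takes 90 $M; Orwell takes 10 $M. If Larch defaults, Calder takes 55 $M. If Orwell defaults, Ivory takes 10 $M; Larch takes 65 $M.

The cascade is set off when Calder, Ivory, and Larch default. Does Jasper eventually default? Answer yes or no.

yes

Round 1 — Calder, Ivory, Larch default (initial).
  Arden: +95 → 95 ≥ 40
  Jasper: +60 → 60 < 110
Round 2 — Arden defaults.
  Jasper: +70 → 130 ≥ 110
Round 3 — Jasper defaults.
  Orwell: +10 → 10 < 110
No further defaults.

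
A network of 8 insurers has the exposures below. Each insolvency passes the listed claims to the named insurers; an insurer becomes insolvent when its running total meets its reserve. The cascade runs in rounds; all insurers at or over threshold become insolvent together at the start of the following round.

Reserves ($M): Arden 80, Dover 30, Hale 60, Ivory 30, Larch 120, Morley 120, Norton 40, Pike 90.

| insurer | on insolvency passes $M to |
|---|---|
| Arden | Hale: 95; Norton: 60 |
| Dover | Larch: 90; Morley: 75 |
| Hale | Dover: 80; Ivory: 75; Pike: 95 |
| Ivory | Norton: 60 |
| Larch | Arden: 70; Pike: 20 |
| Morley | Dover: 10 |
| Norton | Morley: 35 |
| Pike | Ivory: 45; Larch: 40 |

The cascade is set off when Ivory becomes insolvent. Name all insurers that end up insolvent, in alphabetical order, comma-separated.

Ivory, Norton

Round 1 — Ivory becomes insolvent (initial).
  Norton: +60 → 60 ≥ 40
Round 2 — Norton becomes insolvent.
  Morley: +35 → 35 < 120
No further insolvencies.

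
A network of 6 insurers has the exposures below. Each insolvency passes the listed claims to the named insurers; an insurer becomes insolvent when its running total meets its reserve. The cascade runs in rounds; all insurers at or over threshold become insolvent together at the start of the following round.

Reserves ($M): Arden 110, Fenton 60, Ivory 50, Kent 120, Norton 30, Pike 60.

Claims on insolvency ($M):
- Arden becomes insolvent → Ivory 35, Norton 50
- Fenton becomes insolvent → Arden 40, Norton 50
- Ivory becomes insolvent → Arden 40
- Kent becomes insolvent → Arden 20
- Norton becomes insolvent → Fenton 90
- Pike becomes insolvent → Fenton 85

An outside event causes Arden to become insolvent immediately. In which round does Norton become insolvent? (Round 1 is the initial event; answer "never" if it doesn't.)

Round 1 — Arden becomes insolvent (initial).
  Ivory: +35 → 35 < 50
  Norton: +50 → 50 ≥ 30
Round 2 — Norton becomes insolvent.
  Fenton: +90 → 90 ≥ 60
Round 3 — Fenton becomes insolvent.
No further insolvencies.

2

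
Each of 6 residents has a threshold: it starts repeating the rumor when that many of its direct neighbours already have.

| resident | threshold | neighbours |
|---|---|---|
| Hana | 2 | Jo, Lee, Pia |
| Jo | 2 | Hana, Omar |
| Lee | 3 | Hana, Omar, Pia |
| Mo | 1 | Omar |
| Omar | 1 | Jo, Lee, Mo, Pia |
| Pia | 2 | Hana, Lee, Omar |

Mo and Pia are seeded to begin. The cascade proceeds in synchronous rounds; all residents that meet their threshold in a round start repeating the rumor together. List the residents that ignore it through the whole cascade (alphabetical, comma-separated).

Hana, Jo, Lee

Round 1 — Mo, Pia start repeating the rumor (initial).
Round 2 — checking thresholds:
  Hana: 1 of 3 neighbours < 2, not yet.
  Lee: 1 of 3 neighbours < 3, not yet.
  Omar: 2 of 4 neighbours ≥ 1, starts repeating the rumor.
Round 3 — no new spreads; cascade stops.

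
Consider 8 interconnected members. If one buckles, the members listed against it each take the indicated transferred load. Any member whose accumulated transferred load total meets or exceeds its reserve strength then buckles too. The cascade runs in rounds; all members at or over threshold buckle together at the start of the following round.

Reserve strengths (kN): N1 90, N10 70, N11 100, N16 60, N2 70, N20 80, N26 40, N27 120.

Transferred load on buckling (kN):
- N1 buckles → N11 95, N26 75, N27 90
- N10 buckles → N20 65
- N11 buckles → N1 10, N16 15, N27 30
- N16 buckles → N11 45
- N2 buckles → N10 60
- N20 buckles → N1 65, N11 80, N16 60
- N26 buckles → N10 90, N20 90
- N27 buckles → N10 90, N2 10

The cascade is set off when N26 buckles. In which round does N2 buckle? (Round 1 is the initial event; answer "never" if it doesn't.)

Round 1 — N26 buckles (initial).
  N10: +90 → 90 ≥ 70
  N20: +90 → 90 ≥ 80
Round 2 — N10, N20 buckle.
  N1: +65 → 65 < 90
  N11: +80 → 80 < 100
  N16: +60 → 60 ≥ 60
Round 3 — N16 buckles.
  N11: +45 → 125 ≥ 100
Round 4 — N11 buckles.
  N1: +10 → 75 < 90
  N27: +30 → 30 < 120
No further bucklings.

never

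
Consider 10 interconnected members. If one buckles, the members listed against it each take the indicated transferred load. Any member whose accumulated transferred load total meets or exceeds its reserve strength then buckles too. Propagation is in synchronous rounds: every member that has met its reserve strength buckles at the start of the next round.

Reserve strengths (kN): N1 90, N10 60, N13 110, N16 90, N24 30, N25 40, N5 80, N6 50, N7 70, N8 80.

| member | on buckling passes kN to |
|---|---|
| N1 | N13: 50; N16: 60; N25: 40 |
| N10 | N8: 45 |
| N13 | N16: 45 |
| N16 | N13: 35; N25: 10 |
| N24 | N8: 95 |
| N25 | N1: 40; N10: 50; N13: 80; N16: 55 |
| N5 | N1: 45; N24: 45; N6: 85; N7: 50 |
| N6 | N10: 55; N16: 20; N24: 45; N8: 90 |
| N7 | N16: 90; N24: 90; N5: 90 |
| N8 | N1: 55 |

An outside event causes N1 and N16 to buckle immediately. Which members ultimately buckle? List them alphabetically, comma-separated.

N1, N13, N16, N25

Round 1 — N1, N16 buckle (initial).
  N13: +50+35 → 85 < 110
  N25: +40+10 → 50 ≥ 40
Round 2 — N25 buckles.
  N10: +50 → 50 < 60
  N13: +80 → 165 ≥ 110
Round 3 — N13 buckles.
No further bucklings.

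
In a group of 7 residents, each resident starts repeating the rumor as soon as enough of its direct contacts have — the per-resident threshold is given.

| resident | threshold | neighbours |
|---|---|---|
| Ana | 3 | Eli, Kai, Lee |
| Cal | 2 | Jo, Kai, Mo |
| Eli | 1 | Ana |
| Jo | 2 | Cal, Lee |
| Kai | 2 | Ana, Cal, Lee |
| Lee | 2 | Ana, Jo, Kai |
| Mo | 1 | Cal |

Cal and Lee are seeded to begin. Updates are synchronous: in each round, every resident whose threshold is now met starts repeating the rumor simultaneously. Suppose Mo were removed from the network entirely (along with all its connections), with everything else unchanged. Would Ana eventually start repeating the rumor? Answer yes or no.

no

With Mo removed:
Round 1 — Cal, Lee start repeating the rumor (initial).
Round 2 — checking thresholds:
  Ana: 1 of 3 neighbours < 3, below threshold.
  Jo: 2 of 2 neighbours ≥ 2, starts repeating the rumor.
  Kai: 2 of 3 neighbours ≥ 2, starts repeating the rumor.
Round 3 — no new spreads; cascade stops.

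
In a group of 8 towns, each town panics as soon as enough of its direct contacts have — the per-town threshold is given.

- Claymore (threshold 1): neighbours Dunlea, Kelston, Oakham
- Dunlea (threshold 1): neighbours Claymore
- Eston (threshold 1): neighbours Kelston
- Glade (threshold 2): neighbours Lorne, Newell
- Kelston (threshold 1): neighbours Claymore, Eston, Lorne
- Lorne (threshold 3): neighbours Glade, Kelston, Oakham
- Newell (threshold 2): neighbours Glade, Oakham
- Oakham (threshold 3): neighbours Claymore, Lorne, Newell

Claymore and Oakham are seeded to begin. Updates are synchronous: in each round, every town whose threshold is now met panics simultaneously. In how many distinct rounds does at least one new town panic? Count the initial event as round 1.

3

Round 1 — Claymore, Oakham panic (initial).
Round 2 — checking thresholds:
  Dunlea: 1 of 1 neighbours ≥ 1, panics.
  Kelston: 1 of 3 neighbours ≥ 1, panics.
  Lorne: 1 of 3 neighbours < 3, not yet.
  Newell: 1 of 2 neighbours < 2, not yet.
Round 3 — checking thresholds:
  Eston: 1 of 1 neighbours ≥ 1, panics.
  Lorne: 2 of 3 neighbours < 3, not yet.
  Newell: 1 of 2 neighbours < 2, not yet.
Round 4 — no new panics; cascade stops.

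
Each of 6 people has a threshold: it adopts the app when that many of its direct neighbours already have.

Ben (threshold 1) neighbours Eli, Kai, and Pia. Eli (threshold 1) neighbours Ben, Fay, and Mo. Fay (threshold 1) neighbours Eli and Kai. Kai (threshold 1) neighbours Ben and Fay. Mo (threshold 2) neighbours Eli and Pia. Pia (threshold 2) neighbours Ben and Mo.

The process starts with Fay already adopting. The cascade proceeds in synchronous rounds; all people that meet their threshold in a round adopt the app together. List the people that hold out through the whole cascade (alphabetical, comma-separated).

Mo, Pia

Round 1 — Fay adopts the app (initial).
Round 2 — checking thresholds:
  Eli: 1 of 3 neighbours ≥ 1, adopts the app.
  Kai: 1 of 2 neighbours ≥ 1, adopts the app.
Round 3 — checking thresholds:
  Ben: 2 of 3 neighbours ≥ 1, adopts the app.
  Mo: 1 of 2 neighbours < 2, not yet.
Round 4 — no new adoptions; cascade stops.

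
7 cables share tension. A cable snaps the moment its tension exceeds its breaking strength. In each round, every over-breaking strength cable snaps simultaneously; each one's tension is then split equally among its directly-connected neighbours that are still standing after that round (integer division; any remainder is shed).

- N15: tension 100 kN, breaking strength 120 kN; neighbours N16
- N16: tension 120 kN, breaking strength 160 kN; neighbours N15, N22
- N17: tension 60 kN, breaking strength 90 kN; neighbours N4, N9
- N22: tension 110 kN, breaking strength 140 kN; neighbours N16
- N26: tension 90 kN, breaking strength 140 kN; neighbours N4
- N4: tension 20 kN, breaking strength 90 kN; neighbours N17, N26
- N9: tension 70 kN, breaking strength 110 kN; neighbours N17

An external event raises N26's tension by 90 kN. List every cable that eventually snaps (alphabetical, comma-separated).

Round 1 — N26 at 180 > 140. N26 snaps.
  N26 sheds 180 kN to N4: 180 each.
    N4: 20+180 = 200 > 90
Round 2 — N4 snaps.
  N4 sheds 200 kN to N17: 200 each.
    N17: 60+200 = 260 > 90
Round 3 — N17 snaps.
  N17 sheds 260 kN to N9: 260 each.
    N9: 70+260 = 330 > 110
Round 4 — N9 snaps.
  N9 sheds 330 kN: no online neighbours, lost.
No further breaks.

N17, N26, N4, N9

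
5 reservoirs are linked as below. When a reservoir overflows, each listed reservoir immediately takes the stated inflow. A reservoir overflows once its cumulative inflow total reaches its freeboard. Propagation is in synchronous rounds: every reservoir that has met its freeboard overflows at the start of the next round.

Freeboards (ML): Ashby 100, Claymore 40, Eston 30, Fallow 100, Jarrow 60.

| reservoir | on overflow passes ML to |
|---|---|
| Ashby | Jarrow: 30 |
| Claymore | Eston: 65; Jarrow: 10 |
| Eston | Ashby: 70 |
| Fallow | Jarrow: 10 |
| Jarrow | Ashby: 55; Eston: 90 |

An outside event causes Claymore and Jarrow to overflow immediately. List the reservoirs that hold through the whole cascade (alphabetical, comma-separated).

Round 1 — Claymore, Jarrow overflow (initial).
  Ashby: +55 → 55 < 100
  Eston: +65+90 → 155 ≥ 30
Round 2 — Eston overflows.
  Ashby: +70 → 125 ≥ 100
Round 3 — Ashby overflows.
No further overflows.

Fallow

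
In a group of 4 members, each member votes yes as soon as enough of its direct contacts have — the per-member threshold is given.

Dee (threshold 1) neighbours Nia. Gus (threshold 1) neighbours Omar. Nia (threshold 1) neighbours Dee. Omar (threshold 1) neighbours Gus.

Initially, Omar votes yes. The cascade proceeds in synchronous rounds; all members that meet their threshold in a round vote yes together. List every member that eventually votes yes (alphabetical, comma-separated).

Round 1 — Omar votes yes (initial).
Round 2 — checking thresholds:
  Gus: 1 of 1 neighbours ≥ 1, votes yes.
Round 3 — no new yes votes; cascade stops.

Gus, Omar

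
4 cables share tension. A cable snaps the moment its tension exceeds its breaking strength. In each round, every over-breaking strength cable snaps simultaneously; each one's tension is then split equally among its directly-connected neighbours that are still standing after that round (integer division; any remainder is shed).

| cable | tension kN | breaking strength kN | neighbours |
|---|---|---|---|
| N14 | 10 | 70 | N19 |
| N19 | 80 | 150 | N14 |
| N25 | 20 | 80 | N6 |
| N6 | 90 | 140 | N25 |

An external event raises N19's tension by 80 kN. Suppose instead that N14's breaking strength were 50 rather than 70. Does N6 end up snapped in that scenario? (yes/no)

With N14's breaking strength at 50:
Round 1 — N19 at 160 > 150. N19 snaps.
  N19 sheds 160 kN to N14: 160 each.
    N14: 10+160 = 170 > 50
Round 2 — N14 snaps.
  N14 sheds 170 kN: no online neighbours, lost.
No further breaks.

no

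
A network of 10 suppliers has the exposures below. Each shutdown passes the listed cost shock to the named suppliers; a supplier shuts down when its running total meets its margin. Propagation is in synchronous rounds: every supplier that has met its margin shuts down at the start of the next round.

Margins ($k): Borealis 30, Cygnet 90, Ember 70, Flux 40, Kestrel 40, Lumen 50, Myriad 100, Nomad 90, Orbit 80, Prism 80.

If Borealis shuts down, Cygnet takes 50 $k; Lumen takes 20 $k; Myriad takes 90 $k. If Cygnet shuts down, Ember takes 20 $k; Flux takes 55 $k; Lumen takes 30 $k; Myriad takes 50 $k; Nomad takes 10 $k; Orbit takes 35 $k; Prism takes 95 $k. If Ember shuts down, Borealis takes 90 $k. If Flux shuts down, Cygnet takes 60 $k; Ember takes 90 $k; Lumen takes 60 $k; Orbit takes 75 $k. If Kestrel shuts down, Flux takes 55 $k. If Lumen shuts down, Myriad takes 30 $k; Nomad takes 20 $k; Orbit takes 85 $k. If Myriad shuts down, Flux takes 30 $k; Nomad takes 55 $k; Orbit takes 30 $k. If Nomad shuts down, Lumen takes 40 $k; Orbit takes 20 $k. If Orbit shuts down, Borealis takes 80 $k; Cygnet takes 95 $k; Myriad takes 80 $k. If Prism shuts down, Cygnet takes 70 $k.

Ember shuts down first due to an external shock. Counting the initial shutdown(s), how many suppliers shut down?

2

Round 1 — Ember shuts down (initial).
  Borealis: +90 → 90 ≥ 30
Round 2 — Borealis shuts down.
  Cygnet: +50 → 50 < 90
  Lumen: +20 → 20 < 50
  Myriad: +90 → 90 < 100
No further shutdowns.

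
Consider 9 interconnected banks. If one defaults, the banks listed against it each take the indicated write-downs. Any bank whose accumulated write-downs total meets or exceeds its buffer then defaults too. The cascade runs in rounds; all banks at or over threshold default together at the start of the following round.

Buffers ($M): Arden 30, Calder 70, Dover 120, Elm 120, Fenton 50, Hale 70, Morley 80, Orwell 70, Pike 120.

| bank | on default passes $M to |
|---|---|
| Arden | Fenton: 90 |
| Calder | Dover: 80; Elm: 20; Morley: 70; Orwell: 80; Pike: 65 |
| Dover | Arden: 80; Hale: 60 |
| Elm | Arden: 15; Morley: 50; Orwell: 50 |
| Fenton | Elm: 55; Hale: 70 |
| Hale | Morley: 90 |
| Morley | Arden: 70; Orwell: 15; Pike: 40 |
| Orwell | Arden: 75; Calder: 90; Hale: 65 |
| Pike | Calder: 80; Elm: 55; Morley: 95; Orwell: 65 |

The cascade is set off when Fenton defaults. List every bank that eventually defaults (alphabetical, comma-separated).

Arden, Fenton, Hale, Morley

Round 1 — Fenton defaults (initial).
  Elm: +55 → 55 < 120
  Hale: +70 → 70 ≥ 70
Round 2 — Hale defaults.
  Morley: +90 → 90 ≥ 80
Round 3 — Morley defaults.
  Arden: +70 → 70 ≥ 30
  Orwell: +15 → 15 < 70
  Pike: +40 → 40 < 120
Round 4 — Arden defaults.
No further defaults.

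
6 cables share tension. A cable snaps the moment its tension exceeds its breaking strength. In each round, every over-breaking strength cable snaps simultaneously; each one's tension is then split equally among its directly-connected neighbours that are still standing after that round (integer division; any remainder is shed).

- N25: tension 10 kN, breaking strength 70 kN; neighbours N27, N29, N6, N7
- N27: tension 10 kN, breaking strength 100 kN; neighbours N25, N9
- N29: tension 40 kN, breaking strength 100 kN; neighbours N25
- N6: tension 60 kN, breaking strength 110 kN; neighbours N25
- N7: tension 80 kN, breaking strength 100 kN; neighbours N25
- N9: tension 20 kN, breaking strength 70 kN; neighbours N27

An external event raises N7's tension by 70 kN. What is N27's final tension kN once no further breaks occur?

Round 1 — N7 at 150 > 100. N7 snaps.
  N7 sheds 150 kN to N25: 150 each.
    N25: 10+150 = 160 > 70
Round 2 — N25 snaps.
  N25 sheds 160 kN to N27, N29, N6: 53 each (1 lost).
    N27: 10+53 = 63 ≤ 100
    N29: 40+53 = 93 ≤ 100
    N6: 60+53 = 113 > 110
Round 3 — N6 snaps.
  N6 sheds 113 kN: no online neighbours, lost.
No further breaks.

63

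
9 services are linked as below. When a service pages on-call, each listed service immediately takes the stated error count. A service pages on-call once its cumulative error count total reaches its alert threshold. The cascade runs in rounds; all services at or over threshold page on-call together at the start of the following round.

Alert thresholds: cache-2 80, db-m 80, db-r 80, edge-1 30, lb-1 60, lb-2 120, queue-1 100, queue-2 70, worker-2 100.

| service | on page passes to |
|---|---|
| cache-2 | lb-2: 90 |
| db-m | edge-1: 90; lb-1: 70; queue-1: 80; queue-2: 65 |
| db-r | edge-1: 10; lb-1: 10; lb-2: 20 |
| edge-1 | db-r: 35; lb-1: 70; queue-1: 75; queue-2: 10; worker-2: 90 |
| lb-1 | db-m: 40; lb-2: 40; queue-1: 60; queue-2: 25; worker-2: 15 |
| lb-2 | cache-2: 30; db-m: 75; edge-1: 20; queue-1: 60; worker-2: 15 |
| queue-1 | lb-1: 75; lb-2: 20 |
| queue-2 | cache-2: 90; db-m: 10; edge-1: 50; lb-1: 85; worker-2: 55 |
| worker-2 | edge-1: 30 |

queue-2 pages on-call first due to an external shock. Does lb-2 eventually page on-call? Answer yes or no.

Round 1 — queue-2 pages on-call (initial).
  cache-2: +90 → 90 ≥ 80
  db-m: +10 → 10 < 80
  edge-1: +50 → 50 ≥ 30
  lb-1: +85 → 85 ≥ 60
  worker-2: +55 → 55 < 100
Round 2 — cache-2, edge-1, lb-1 page on-call.
  db-m: +40 → 50 < 80
  db-r: +35 → 35 < 80
  lb-2: +90+40 → 130 ≥ 120
  queue-1: +75+60 → 135 ≥ 100
  worker-2: +90+15 → 160 ≥ 100
Round 3 — lb-2, queue-1, worker-2 page on-call.
  db-m: +75 → 125 ≥ 80
Round 4 — db-m pages on-call.
No further pages.

yes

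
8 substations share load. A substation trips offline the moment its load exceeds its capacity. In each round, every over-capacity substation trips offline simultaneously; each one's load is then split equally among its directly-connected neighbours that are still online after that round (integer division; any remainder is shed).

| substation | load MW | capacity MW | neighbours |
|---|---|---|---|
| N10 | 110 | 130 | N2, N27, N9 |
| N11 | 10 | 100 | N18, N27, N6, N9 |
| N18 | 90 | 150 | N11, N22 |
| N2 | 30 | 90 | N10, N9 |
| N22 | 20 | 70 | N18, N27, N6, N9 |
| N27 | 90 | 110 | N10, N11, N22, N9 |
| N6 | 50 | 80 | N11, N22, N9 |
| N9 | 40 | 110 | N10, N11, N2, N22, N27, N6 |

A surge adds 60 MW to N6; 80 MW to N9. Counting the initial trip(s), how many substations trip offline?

8

Round 1 — N6 at 110 > 80; N9 at 120 > 110. N6, N9 trip offline.
  N6 sheds 110 MW to N11, N22: 55 each.
    N11: 10+55 = 65 ≤ 100
    N22: 20+55 = 75 > 70
  N9 sheds 120 MW to N10, N11, N2, N22, N27: 24 each.
    N10: 110+24 = 134 > 130
    N11: 65+24 = 89 ≤ 100
    N2: 30+24 = 54 ≤ 90
    N22: 75+24 = 99 > 70
    N27: 90+24 = 114 > 110
Round 2 — N10, N22, N27 trip offline.
  N10 sheds 134 MW to N2: 134 each.
    N2: 54+134 = 188 > 90
  N22 sheds 99 MW to N18: 99 each.
    N18: 90+99 = 189 > 150
  N27 sheds 114 MW to N11: 114 each.
    N11: 89+114 = 203 > 100
Round 3 — N11, N18, N2 trip offline.
  N11 sheds 203 MW: no online neighbours, lost.
  N18 sheds 189 MW: no online neighbours, lost.
  N2 sheds 188 MW: no online neighbours, lost.
No further trips.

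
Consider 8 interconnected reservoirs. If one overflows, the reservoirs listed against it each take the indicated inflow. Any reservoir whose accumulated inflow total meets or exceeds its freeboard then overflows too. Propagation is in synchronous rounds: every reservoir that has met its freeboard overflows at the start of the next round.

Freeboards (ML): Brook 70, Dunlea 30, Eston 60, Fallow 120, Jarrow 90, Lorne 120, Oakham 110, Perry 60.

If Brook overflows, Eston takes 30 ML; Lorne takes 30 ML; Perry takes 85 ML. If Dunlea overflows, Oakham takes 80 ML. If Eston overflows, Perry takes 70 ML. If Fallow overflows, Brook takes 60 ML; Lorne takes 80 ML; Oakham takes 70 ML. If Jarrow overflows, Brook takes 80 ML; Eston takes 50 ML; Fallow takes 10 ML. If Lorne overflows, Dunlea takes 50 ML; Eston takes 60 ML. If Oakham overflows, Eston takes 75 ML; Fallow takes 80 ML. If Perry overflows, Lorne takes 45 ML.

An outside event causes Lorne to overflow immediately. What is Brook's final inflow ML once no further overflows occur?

0

Round 1 — Lorne overflows (initial).
  Dunlea: +50 → 50 ≥ 30
  Eston: +60 → 60 ≥ 60
Round 2 — Dunlea, Eston overflow.
  Oakham: +80 → 80 < 110
  Perry: +70 → 70 ≥ 60
Round 3 — Perry overflows.
No further overflows.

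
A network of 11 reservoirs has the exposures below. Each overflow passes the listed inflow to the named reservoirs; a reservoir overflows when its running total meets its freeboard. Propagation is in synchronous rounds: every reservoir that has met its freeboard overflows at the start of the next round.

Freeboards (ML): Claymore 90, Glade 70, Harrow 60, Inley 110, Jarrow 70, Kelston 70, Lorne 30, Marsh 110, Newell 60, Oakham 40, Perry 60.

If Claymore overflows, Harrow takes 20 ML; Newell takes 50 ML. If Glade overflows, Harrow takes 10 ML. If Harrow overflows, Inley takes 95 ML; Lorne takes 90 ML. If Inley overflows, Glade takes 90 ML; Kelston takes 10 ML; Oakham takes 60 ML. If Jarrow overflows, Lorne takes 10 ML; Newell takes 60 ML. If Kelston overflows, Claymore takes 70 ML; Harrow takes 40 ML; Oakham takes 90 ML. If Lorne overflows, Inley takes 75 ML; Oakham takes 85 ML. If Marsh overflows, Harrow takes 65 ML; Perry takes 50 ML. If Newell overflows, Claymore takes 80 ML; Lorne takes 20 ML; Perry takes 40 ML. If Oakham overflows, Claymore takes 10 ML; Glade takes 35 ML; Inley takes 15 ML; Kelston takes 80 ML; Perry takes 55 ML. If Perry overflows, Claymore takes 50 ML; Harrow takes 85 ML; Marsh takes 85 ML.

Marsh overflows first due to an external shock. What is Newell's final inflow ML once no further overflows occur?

Round 1 — Marsh overflows (initial).
  Harrow: +65 → 65 ≥ 60
  Perry: +50 → 50 < 60
Round 2 — Harrow overflows.
  Inley: +95 → 95 < 110
  Lorne: +90 → 90 ≥ 30
Round 3 — Lorne overflows.
  Inley: +75 → 170 ≥ 110
  Oakham: +85 → 85 ≥ 40
Round 4 — Inley, Oakham overflow.
  Claymore: +10 → 10 < 90
  Glade: +90+35 → 125 ≥ 70
  Kelston: +10+80 → 90 ≥ 70
  Perry: +55 → 105 ≥ 60
Round 5 — Glade, Kelston, Perry overflow.
  Claymore: +70+50 → 130 ≥ 90
Round 6 — Claymore overflows.
  Newell: +50 → 50 < 60
No further overflows.

50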